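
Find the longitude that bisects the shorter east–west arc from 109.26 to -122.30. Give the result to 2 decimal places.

+173.48°

Signed shortest Δλ from +109.26° to -122.30° is +128.44°.
Midpoint longitude = +109.26° + (+128.44°)/2 = +109.26° + 64.22° = +173.48°.
(The naïve average (+109.26 + -122.30)/2 = -6.52° is on the wrong side of the globe.)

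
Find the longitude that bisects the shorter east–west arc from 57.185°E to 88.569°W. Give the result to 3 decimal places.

Signed shortest Δλ from +57.185° to -88.569° is -145.754°.
Midpoint longitude = +57.185° + (-145.754°)/2 = +57.185° − 72.877° = -15.692°.

15.692°W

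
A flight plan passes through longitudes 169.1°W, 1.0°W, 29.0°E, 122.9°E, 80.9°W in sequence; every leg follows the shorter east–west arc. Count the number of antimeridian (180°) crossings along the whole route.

Leg 1: -169.1° → -1.0°, shortest Δλ = 168.1° (east) — does not cross 180°.
Leg 2: -1.0° → +29.0°, shortest Δλ = 30.0° (east) — does not cross 180°.
Leg 3: +29.0° → +122.9°, shortest Δλ = 93.9° (east) — does not cross 180°.
Leg 4: +122.9° → -80.9°, shortest Δλ = 156.2° (east) — crosses 180°.
Total crossings: 1.

1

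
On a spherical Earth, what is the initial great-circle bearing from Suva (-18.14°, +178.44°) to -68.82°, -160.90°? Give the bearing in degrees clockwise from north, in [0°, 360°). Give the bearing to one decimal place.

170.7°

Δλ = -160.90 − 178.44 = -339.34°; wrapped into (−180°, 180°]: 20.66°.
θ = atan2( sin Δλ · cos φ₂ , cos φ₁ · sin φ₂ − sin φ₁ · cos φ₂ · cos Δλ )
  = atan2(0.12747, -0.78085) = 170.728° → normalised to [0°, 360°): 170.728°.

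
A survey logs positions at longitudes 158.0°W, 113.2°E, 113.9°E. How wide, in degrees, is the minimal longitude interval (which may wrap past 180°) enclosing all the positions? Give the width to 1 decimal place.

88.8°

Sort the longitudes: -158.0°, +113.2°, +113.9°.
Eastward gaps between consecutive values (wrapping around): 271.2°, 0.7°, 88.1°.
Largest gap = 271.2° ⇒ minimal covering band is its complement: 360° − 271.2° = 88.8°.
Band runs from +113.2° eastward to -158.0°, crossing the antimeridian.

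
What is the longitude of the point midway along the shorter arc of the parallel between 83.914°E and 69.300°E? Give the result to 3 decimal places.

Signed shortest Δλ from +83.914° to +69.300° is -14.614°.
Midpoint longitude = +83.914° + (-14.614°)/2 = +83.914° − 7.307° = +76.607°.

76.607°E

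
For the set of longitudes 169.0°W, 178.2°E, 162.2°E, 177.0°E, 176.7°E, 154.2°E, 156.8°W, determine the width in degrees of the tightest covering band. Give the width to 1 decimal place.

Sort the longitudes: -169.0°, -156.8°, +154.2°, +162.2°, +176.7°, +177.0°, +178.2°.
Eastward gaps between consecutive values (wrapping around): 12.2°, 311.0°, 8.0°, 14.5°, 0.3°, 1.2°, 12.8°.
Largest gap = 311.0° ⇒ minimal covering band is its complement: 360° − 311.0° = 49.0°.
Band runs from +154.2° eastward to -156.8°, crossing the antimeridian.

49.0°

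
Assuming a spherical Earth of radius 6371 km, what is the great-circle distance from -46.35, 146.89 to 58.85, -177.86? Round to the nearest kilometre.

12134 km

Δλ = -177.86 − 146.89 = -324.75°; wrapped into (−180°, 180°]: 35.25°.
Δφ = 58.85 − -46.35 = 105.20°.
a = sin²(Δφ/2) + cos φ₁ · cos φ₂ · sin²(Δλ/2) = 0.663829.
c = 2·atan2(√a, √(1−a)) = 1.90462 rad → d = 6371·c ≈ 12134.33 km.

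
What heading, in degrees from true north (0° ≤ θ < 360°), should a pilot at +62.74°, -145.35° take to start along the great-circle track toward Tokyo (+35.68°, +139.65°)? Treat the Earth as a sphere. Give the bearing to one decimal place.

275.8°

Δλ = 139.65 − -145.35 = 285.00°; wrapped into (−180°, 180°]: -75.00°.
θ = atan2( sin Δλ · cos φ₂ , cos φ₁ · sin φ₂ − sin φ₁ · cos φ₂ · cos Δλ )
  = atan2(-0.78461, 0.08026) = -84.159° → normalised to [0°, 360°): 275.841°.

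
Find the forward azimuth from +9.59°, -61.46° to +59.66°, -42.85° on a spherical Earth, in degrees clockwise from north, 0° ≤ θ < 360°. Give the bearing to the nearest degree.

12°

Δλ = -42.85 − -61.46 = 18.61°.
θ = atan2( sin Δλ · cos φ₂ , cos φ₁ · sin φ₂ − sin φ₁ · cos φ₂ · cos Δλ )
  = atan2(0.16120, 0.77123) = 11.806° → normalised to [0°, 360°): 11.806°.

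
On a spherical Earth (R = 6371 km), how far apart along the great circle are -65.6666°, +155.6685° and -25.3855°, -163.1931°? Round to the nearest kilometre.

Δλ = -163.1931 − 155.6685 = -318.8616°; wrapped into (−180°, 180°]: 41.1384°.
Δφ = -25.3855 − -65.6666 = 40.2811°.
a = sin²(Δφ/2) + cos φ₁ · cos φ₂ · sin²(Δλ/2) = 0.164510.
c = 2·atan2(√a, √(1−a)) = 0.83527 rad → d = 6371·c ≈ 5321.49 km.

5321 km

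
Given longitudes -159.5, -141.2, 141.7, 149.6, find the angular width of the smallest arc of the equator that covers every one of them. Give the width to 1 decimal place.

Sort the longitudes: -159.5°, -141.2°, +141.7°, +149.6°.
Eastward gaps between consecutive values (wrapping around): 18.3°, 282.9°, 7.9°, 50.9°.
Largest gap = 282.9° ⇒ minimal covering band is its complement: 360° − 282.9° = 77.1°.
Band runs from +141.7° eastward to -141.2°, crossing the antimeridian.

77.1°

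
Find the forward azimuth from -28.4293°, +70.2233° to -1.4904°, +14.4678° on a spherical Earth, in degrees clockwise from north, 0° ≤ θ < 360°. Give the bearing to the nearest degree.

287°

Δλ = 14.4678 − 70.2233 = -55.7555°.
θ = atan2( sin Δλ · cos φ₂ , cos φ₁ · sin φ₂ − sin φ₁ · cos φ₂ · cos Δλ )
  = atan2(-0.82636, 0.24494) = -73.490° → normalised to [0°, 360°): 286.510°.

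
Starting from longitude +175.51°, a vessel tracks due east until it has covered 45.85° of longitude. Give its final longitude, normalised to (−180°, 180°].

Start at +175.51°; shift +45.85° → +221.36°.
+221.36° lies outside (−180°, 180°]; subtract 360° → -138.64°.

-138.64°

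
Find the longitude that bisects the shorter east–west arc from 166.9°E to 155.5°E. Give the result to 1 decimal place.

161.2°E

Signed shortest Δλ from +166.9° to +155.5° is -11.4°.
Midpoint longitude = +166.9° + (-11.4°)/2 = +166.9° − 5.7° = +161.2°.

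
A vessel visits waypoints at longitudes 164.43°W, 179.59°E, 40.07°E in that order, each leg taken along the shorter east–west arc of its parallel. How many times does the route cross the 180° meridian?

1

Leg 1: -164.43° → +179.59°, shortest Δλ = -15.98° (west) — crosses 180°.
Leg 2: +179.59° → +40.07°, shortest Δλ = -139.52° (west) — does not cross 180°.
Total crossings: 1.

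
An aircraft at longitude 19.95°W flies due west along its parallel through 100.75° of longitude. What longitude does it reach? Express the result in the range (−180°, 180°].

120.70°W

Start at -19.95°; shift −100.75° → -120.70°.
-120.70° already lies in (−180°, 180°].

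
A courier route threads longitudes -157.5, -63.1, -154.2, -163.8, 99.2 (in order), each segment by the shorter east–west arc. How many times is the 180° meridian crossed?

Leg 1: -157.5° → -63.1°, shortest Δλ = 94.4° (east) — does not cross 180°.
Leg 2: -63.1° → -154.2°, shortest Δλ = -91.1° (west) — does not cross 180°.
Leg 3: -154.2° → -163.8°, shortest Δλ = -9.6° (west) — does not cross 180°.
Leg 4: -163.8° → +99.2°, shortest Δλ = -97.0° (west) — crosses 180°.
Total crossings: 1.

1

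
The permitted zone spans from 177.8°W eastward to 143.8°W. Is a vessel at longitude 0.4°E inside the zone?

No

Band width going east from -177.8° to -143.8°: ((-143.8 − -177.8) mod 360) = 34.0°.
Offset of +0.4° east of the west edge: ((0.4 − -177.8) mod 360) = 178.2°.
178.2° > 34.0° ⇒ outside.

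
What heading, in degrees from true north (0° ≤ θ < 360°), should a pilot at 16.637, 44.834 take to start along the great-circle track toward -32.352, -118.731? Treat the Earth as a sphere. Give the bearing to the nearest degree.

Δλ = -118.731 − 44.834 = -163.565°.
θ = atan2( sin Δλ · cos φ₂ , cos φ₁ · sin φ₂ − sin φ₁ · cos φ₂ · cos Δλ )
  = atan2(-0.23901, -0.28073) = -139.590° → normalised to [0°, 360°): 220.410°.

220°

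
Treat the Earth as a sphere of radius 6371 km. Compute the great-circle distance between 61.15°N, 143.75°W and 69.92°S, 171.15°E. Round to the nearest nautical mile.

Δλ = 171.15 − -143.75 = 314.90°; wrapped into (−180°, 180°]: -45.10°.
Δφ = -69.92 − 61.15 = -131.07°.
a = sin²(Δφ/2) + cos φ₁ · cos φ₂ · sin²(Δλ/2) = 0.852854.
c = 2·atan2(√a, √(1−a)) = 2.35422 rad → d = 6371·c ≈ 14998.72 km ≈ 8098.66 nmi.

8099 nmi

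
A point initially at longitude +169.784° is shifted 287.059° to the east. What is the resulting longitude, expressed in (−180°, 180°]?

+96.843°

Start at +169.784°; shift +287.059° → +456.843°.
+456.843° lies outside (−180°, 180°]; subtract 360° → +96.843°.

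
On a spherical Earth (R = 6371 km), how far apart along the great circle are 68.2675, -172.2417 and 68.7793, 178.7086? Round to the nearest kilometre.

372 km

Δλ = 178.7086 − -172.2417 = 350.9503°; wrapped into (−180°, 180°]: -9.0497°.
Δφ = 68.7793 − 68.2675 = 0.5118°.
a = sin²(Δφ/2) + cos φ₁ · cos φ₂ · sin²(Δλ/2) = 0.000854.
c = 2·atan2(√a, √(1−a)) = 0.05846 rad → d = 6371·c ≈ 372.44 km.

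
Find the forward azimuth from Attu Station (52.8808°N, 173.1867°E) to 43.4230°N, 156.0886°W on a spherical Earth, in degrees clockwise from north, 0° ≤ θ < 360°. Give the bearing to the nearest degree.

103°

Δλ = -156.0886 − 173.1867 = -329.2753°; wrapped into (−180°, 180°]: 30.7247°.
θ = atan2( sin Δλ · cos φ₂ , cos φ₁ · sin φ₂ − sin φ₁ · cos φ₂ · cos Δλ )
  = atan2(0.37108, -0.08303) = 102.612° → normalised to [0°, 360°): 102.612°.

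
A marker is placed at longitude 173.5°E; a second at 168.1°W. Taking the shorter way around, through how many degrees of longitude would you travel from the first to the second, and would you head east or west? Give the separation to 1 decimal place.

18.4° east

Raw difference: -168.1 − 173.5 = -341.6°.
Normalise into (−180°, 180°]: -341.6° + 360° = 18.4°.
Positive ⇒ the second point lies to the east; separation 18.4°.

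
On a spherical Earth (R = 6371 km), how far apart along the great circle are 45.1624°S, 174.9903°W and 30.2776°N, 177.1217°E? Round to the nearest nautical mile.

Δλ = 177.1217 − -174.9903 = 352.1120°; wrapped into (−180°, 180°]: -7.8880°.
Δφ = 30.2776 − -45.1624 = 75.4400°.
a = sin²(Δφ/2) + cos φ₁ · cos φ₂ · sin²(Δλ/2) = 0.377184.
c = 2·atan2(√a, √(1−a)) = 1.32262 rad → d = 6371·c ≈ 8426.44 km ≈ 4549.91 nmi.

4550 nmi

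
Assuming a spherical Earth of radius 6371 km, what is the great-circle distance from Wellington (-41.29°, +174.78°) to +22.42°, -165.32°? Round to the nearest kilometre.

Δλ = -165.32 − 174.78 = -340.10°; wrapped into (−180°, 180°]: 19.90°.
Δφ = 22.42 − -41.29 = 63.71°.
a = sin²(Δφ/2) + cos φ₁ · cos φ₂ · sin²(Δλ/2) = 0.299280.
c = 2·atan2(√a, √(1−a)) = 1.15771 rad → d = 6371·c ≈ 7375.76 km.

7376 km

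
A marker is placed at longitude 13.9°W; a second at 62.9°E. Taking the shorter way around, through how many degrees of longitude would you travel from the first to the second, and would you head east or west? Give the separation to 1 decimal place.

76.8° east

Raw difference: 62.9 − -13.9 = 76.8°.
Normalise into (−180°, 180°]: 76.8° stays 76.8°.
Positive ⇒ the second point lies to the east; separation 76.8°.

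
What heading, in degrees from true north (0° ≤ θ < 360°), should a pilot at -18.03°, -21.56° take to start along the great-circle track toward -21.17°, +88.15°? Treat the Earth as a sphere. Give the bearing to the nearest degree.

Δλ = 88.15 − -21.56 = 109.71°.
θ = atan2( sin Δλ · cos φ₂ , cos φ₁ · sin φ₂ − sin φ₁ · cos φ₂ · cos Δλ )
  = atan2(0.87788, -0.44074) = 116.659° → normalised to [0°, 360°): 116.659°.

117°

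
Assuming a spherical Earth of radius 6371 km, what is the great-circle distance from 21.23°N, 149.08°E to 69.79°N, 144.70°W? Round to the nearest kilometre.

Δλ = -144.70 − 149.08 = -293.78°; wrapped into (−180°, 180°]: 66.22°.
Δφ = 69.79 − 21.23 = 48.56°.
a = sin²(Δφ/2) + cos φ₁ · cos φ₂ · sin²(Δλ/2) = 0.265168.
c = 2·atan2(√a, √(1−a)) = 1.08189 rad → d = 6371·c ≈ 6892.70 km.

6893 km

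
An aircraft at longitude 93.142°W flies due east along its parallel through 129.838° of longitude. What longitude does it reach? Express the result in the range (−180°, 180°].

36.696°E

Start at -93.142°; shift +129.838° → +36.696°.
+36.696° already lies in (−180°, 180°].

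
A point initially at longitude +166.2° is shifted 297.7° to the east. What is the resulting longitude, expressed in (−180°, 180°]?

+103.9°

Start at +166.2°; shift +297.7° → +463.9°.
+463.9° lies outside (−180°, 180°]; subtract 360° → +103.9°.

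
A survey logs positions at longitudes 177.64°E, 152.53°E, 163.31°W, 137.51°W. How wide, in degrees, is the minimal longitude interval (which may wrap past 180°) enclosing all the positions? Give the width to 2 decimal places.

69.96°

Sort the longitudes: -163.31°, -137.51°, +152.53°, +177.64°.
Eastward gaps between consecutive values (wrapping around): 25.80°, 290.04°, 25.11°, 19.05°.
Largest gap = 290.04° ⇒ minimal covering band is its complement: 360° − 290.04° = 69.96°.
Band runs from +152.53° eastward to -137.51°, crossing the antimeridian.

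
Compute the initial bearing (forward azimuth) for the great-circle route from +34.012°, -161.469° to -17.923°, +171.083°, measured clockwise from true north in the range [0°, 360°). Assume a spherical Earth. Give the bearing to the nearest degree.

Δλ = 171.083 − -161.469 = 332.552°; wrapped into (−180°, 180°]: -27.448°.
θ = atan2( sin Δλ · cos φ₂ , cos φ₁ · sin φ₂ − sin φ₁ · cos φ₂ · cos Δλ )
  = atan2(-0.43857, -0.72740) = -148.913° → normalised to [0°, 360°): 211.087°.

211°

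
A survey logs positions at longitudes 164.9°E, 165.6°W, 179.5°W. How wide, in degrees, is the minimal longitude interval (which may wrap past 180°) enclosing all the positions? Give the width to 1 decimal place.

Sort the longitudes: -179.5°, -165.6°, +164.9°.
Eastward gaps between consecutive values (wrapping around): 13.9°, 330.5°, 15.6°.
Largest gap = 330.5° ⇒ minimal covering band is its complement: 360° − 330.5° = 29.5°.
Band runs from +164.9° eastward to -165.6°, crossing the antimeridian.

29.5°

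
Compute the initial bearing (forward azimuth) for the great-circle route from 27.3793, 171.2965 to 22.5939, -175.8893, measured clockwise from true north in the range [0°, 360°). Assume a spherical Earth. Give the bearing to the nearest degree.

Δλ = -175.8893 − 171.2965 = -347.1858°; wrapped into (−180°, 180°]: 12.8142°.
θ = atan2( sin Δλ · cos φ₂ , cos φ₁ · sin φ₂ − sin φ₁ · cos φ₂ · cos Δλ )
  = atan2(0.20477, -0.07285) = 109.584° → normalised to [0°, 360°): 109.584°.

110°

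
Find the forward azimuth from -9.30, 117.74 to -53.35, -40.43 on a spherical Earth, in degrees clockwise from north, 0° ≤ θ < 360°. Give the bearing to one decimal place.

Δλ = -40.43 − 117.74 = -158.17°.
θ = atan2( sin Δλ · cos φ₂ , cos φ₁ · sin φ₂ − sin φ₁ · cos φ₂ · cos Δλ )
  = atan2(-0.22197, -0.88130) = -165.863° → normalised to [0°, 360°): 194.137°.

194.1°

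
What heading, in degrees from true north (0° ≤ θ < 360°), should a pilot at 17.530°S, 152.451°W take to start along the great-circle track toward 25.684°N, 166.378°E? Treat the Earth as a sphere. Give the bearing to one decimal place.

Δλ = 166.378 − -152.451 = 318.829°; wrapped into (−180°, 180°]: -41.171°.
θ = atan2( sin Δλ · cos φ₂ , cos φ₁ · sin φ₂ − sin φ₁ · cos φ₂ · cos Δλ )
  = atan2(-0.59327, 0.61761) = -43.848° → normalised to [0°, 360°): 316.152°.

316.2°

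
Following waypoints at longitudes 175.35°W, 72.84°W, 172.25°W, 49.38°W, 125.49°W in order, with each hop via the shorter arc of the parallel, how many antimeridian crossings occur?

0

Leg 1: -175.35° → -72.84°, shortest Δλ = 102.51° (east) — does not cross 180°.
Leg 2: -72.84° → -172.25°, shortest Δλ = -99.41° (west) — does not cross 180°.
Leg 3: -172.25° → -49.38°, shortest Δλ = 122.87° (east) — does not cross 180°.
Leg 4: -49.38° → -125.49°, shortest Δλ = -76.11° (west) — does not cross 180°.
Total crossings: 0.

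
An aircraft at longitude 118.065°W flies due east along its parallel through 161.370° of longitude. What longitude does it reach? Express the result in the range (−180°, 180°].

Start at -118.065°; shift +161.370° → +43.305°.
+43.305° already lies in (−180°, 180°].

43.305°E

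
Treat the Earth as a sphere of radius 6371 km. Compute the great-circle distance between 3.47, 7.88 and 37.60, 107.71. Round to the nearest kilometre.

Δλ = 107.71 − 7.88 = 99.83°.
Δφ = 37.60 − 3.47 = 34.13°.
a = sin²(Δφ/2) + cos φ₁ · cos φ₂ · sin²(Δλ/2) = 0.549043.
c = 2·atan2(√a, √(1−a)) = 1.66904 rad → d = 6371·c ≈ 10633.46 km.

10633 km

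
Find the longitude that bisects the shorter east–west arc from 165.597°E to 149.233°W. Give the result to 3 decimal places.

171.818°W

Signed shortest Δλ from +165.597° to -149.233° is +45.170°.
Midpoint longitude = +165.597° + (+45.170°)/2 = +165.597° + 22.585° = +188.182°.
Normalise into (−180°, 180°]: -171.818°.
(The naïve average (+165.597 + -149.233)/2 = 8.182° is on the wrong side of the globe.)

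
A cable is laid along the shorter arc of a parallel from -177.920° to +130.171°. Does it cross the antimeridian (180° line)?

Yes

Naïve |130.171 − -177.920| = 308.091° > 180°, so the shorter arc goes the other way round — across 180°.
Signed shortest Δλ = ((130.171 − -177.920 + 180) mod 360) − 180 = -51.909°.
Going west by 51.909° from -177.920° passes through 180° before reaching +130.171°.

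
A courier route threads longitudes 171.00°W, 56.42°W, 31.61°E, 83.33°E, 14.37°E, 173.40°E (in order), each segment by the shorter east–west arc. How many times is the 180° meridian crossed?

0

Leg 1: -171.00° → -56.42°, shortest Δλ = 114.58° (east) — does not cross 180°.
Leg 2: -56.42° → +31.61°, shortest Δλ = 88.03° (east) — does not cross 180°.
Leg 3: +31.61° → +83.33°, shortest Δλ = 51.72° (east) — does not cross 180°.
Leg 4: +83.33° → +14.37°, shortest Δλ = -68.96° (west) — does not cross 180°.
Leg 5: +14.37° → +173.40°, shortest Δλ = 159.03° (east) — does not cross 180°.
Total crossings: 0.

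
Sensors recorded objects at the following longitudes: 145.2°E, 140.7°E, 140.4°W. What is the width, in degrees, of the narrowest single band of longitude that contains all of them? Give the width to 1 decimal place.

Sort the longitudes: -140.4°, +140.7°, +145.2°.
Eastward gaps between consecutive values (wrapping around): 281.1°, 4.5°, 74.4°.
Largest gap = 281.1° ⇒ minimal covering band is its complement: 360° − 281.1° = 78.9°.
Band runs from +140.7° eastward to -140.4°, crossing the antimeridian.

78.9°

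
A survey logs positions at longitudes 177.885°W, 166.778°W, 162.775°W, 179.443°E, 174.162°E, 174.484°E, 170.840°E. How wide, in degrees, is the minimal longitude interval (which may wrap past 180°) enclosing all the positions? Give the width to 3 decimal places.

Sort the longitudes: -177.885°, -166.778°, -162.775°, +170.840°, +174.162°, +174.484°, +179.443°.
Eastward gaps between consecutive values (wrapping around): 11.107°, 4.003°, 333.615°, 3.322°, 0.322°, 4.959°, 2.672°.
Largest gap = 333.615° ⇒ minimal covering band is its complement: 360° − 333.615° = 26.385°.
Band runs from +170.840° eastward to -162.775°, crossing the antimeridian.

26.385°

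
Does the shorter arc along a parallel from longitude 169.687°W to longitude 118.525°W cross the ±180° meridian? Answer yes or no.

Signed shortest Δλ = ((-118.525 − -169.687 + 180) mod 360) − 180 = 51.162°.
Going east by 51.162° from -169.687° reaches -118.525° without touching 180°.

No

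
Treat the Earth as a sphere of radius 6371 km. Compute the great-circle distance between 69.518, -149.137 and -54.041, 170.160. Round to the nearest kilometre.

Δλ = 170.160 − -149.137 = 319.297°; wrapped into (−180°, 180°]: -40.703°.
Δφ = -54.041 − 69.518 = -123.559°.
a = sin²(Δφ/2) + cos φ₁ · cos φ₂ · sin²(Δλ/2) = 0.801249.
c = 2·atan2(√a, √(1−a)) = 2.21742 rad → d = 6371·c ≈ 14127.21 km.

14127 km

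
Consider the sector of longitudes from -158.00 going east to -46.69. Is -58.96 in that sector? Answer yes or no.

Yes

Band width going east from -158.00° to -46.69°: ((-46.69 − -158.00) mod 360) = 111.31°.
Offset of -58.96° east of the west edge: ((-58.96 − -158.00) mod 360) = 99.04°.
99.04° ≤ 111.31° ⇒ inside.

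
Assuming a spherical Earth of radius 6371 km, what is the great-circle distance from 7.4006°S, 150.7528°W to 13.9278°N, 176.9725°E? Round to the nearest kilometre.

Δλ = 176.9725 − -150.7528 = 327.7253°; wrapped into (−180°, 180°]: -32.2747°.
Δφ = 13.9278 − -7.4006 = 21.3284°.
a = sin²(Δφ/2) + cos φ₁ · cos φ₂ · sin²(Δλ/2) = 0.108600.
c = 2·atan2(√a, √(1−a)) = 0.67164 rad → d = 6371·c ≈ 4279.04 km.

4279 km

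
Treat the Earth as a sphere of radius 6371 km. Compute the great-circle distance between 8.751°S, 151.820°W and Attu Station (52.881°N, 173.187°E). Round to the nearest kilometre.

Δλ = 173.187 − -151.820 = 325.007°; wrapped into (−180°, 180°]: -34.993°.
Δφ = 52.881 − -8.751 = 61.632°.
a = sin²(Δφ/2) + cos φ₁ · cos φ₂ · sin²(Δλ/2) = 0.316346.
c = 2·atan2(√a, √(1−a)) = 1.19468 rad → d = 6371·c ≈ 7611.32 km.

7611 km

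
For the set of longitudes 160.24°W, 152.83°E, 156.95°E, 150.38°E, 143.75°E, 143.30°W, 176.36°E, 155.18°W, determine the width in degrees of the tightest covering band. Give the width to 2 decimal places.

Sort the longitudes: -160.24°, -155.18°, -143.30°, +143.75°, +150.38°, +152.83°, +156.95°, +176.36°.
Eastward gaps between consecutive values (wrapping around): 5.06°, 11.88°, 287.05°, 6.63°, 2.45°, 4.12°, 19.41°, 23.40°.
Largest gap = 287.05° ⇒ minimal covering band is its complement: 360° − 287.05° = 72.95°.
Band runs from +143.75° eastward to -143.30°, crossing the antimeridian.

72.95°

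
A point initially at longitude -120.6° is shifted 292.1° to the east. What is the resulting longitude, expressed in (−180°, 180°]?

Start at -120.6°; shift +292.1° → +171.5°.
+171.5° already lies in (−180°, 180°].

+171.5°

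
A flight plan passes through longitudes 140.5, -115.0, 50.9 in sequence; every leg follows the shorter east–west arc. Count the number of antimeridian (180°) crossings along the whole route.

Leg 1: +140.5° → -115.0°, shortest Δλ = 104.5° (east) — crosses 180°.
Leg 2: -115.0° → +50.9°, shortest Δλ = 165.9° (east) — does not cross 180°.
Total crossings: 1.

1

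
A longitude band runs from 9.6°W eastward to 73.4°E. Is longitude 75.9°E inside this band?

Band width going east from -9.6° to +73.4°: ((73.4 − -9.6) mod 360) = 83.0°.
Offset of +75.9° east of the west edge: ((75.9 − -9.6) mod 360) = 85.5°.
85.5° > 83.0° ⇒ outside.

No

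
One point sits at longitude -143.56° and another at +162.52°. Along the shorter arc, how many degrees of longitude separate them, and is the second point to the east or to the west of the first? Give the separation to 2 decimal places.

Raw difference: 162.52 − -143.56 = 306.08°.
Normalise into (−180°, 180°]: 306.08° − 360° = -53.92°.
Negative ⇒ the second point lies to the west; separation 53.92°.

53.92° west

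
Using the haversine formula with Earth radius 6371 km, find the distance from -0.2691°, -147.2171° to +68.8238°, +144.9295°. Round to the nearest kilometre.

9165 km

Δλ = 144.9295 − -147.2171 = 292.1466°; wrapped into (−180°, 180°]: -67.8534°.
Δφ = 68.8238 − -0.2691 = 69.0929°.
a = sin²(Δφ/2) + cos φ₁ · cos φ₂ · sin²(Δλ/2) = 0.434101.
c = 2·atan2(√a, √(1−a)) = 1.43861 rad → d = 6371·c ≈ 9165.41 km.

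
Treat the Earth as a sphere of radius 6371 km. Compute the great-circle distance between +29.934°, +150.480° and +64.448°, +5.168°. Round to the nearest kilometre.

Δλ = 5.168 − 150.480 = -145.312°.
Δφ = 64.448 − 29.934 = 34.514°.
a = sin²(Δφ/2) + cos φ₁ · cos φ₂ · sin²(Δλ/2) = 0.428579.
c = 2·atan2(√a, √(1−a)) = 1.42746 rad → d = 6371·c ≈ 9094.37 km.

9094 km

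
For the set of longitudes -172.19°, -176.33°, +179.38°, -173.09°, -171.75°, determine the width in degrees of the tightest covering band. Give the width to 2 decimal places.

8.87°

Sort the longitudes: -176.33°, -173.09°, -172.19°, -171.75°, +179.38°.
Eastward gaps between consecutive values (wrapping around): 3.24°, 0.90°, 0.44°, 351.13°, 4.29°.
Largest gap = 351.13° ⇒ minimal covering band is its complement: 360° − 351.13° = 8.87°.
Band runs from +179.38° eastward to -171.75°, crossing the antimeridian.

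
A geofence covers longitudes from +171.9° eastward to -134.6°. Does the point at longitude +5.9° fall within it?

Band width going east from +171.9° to -134.6°: ((-134.6 − 171.9) mod 360) = 53.5°.
Offset of +5.9° east of the west edge: ((5.9 − 171.9) mod 360) = 194.0°.
194.0° > 53.5° ⇒ outside.

No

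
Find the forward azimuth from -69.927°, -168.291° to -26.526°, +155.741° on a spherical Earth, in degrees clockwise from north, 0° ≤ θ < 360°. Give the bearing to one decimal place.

315.1°

Δλ = 155.741 − -168.291 = 324.032°; wrapped into (−180°, 180°]: -35.968°.
θ = atan2( sin Δλ · cos φ₂ , cos φ₁ · sin φ₂ − sin φ₁ · cos φ₂ · cos Δλ )
  = atan2(-0.52551, 0.52688) = -44.925° → normalised to [0°, 360°): 315.075°.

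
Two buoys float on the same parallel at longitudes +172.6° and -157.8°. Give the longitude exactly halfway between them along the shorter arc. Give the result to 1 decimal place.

Signed shortest Δλ from +172.6° to -157.8° is +29.6°.
Midpoint longitude = +172.6° + (+29.6°)/2 = +172.6° + 14.8° = +187.4°.
Normalise into (−180°, 180°]: -172.6°.
(The naïve average (+172.6 + -157.8)/2 = 7.4° is on the wrong side of the globe.)

-172.6°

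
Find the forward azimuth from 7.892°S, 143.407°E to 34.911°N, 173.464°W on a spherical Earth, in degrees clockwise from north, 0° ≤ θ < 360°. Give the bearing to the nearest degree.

Δλ = -173.464 − 143.407 = -316.871°; wrapped into (−180°, 180°]: 43.129°.
θ = atan2( sin Δλ · cos φ₂ , cos φ₁ · sin φ₂ − sin φ₁ · cos φ₂ · cos Δλ )
  = atan2(0.56062, 0.64906) = 40.818° → normalised to [0°, 360°): 40.818°.

41°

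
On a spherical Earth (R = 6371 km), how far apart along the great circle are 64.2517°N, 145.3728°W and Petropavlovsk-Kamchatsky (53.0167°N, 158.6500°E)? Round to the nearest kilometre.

3340 km

Δλ = 158.6500 − -145.3728 = 304.0228°; wrapped into (−180°, 180°]: -55.9772°.
Δφ = 53.0167 − 64.2517 = -11.2350°.
a = sin²(Δφ/2) + cos φ₁ · cos φ₂ · sin²(Δλ/2) = 0.067139.
c = 2·atan2(√a, √(1−a)) = 0.52420 rad → d = 6371·c ≈ 3339.70 km.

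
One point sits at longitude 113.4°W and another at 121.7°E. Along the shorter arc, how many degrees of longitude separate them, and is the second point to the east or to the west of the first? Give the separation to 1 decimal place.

124.9° west

Raw difference: 121.7 − -113.4 = 235.1°.
Normalise into (−180°, 180°]: 235.1° − 360° = -124.9°.
Negative ⇒ the second point lies to the west; separation 124.9°.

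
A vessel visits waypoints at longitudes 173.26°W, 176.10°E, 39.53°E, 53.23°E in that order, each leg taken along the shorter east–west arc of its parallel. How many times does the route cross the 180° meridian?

Leg 1: -173.26° → +176.10°, shortest Δλ = -10.64° (west) — crosses 180°.
Leg 2: +176.10° → +39.53°, shortest Δλ = -136.57° (west) — does not cross 180°.
Leg 3: +39.53° → +53.23°, shortest Δλ = 13.7° (east) — does not cross 180°.
Total crossings: 1.

1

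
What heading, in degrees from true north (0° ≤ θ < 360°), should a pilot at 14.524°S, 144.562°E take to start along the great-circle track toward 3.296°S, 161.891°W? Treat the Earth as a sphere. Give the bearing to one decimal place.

Δλ = -161.891 − 144.562 = -306.453°; wrapped into (−180°, 180°]: 53.547°.
θ = atan2( sin Δλ · cos φ₂ , cos φ₁ · sin φ₂ − sin φ₁ · cos φ₂ · cos Δλ )
  = atan2(0.80301, 0.09310) = 83.386° → normalised to [0°, 360°): 83.386°.

83.4°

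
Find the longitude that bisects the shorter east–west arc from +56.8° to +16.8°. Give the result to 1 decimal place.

Signed shortest Δλ from +56.8° to +16.8° is -40.0°.
Midpoint longitude = +56.8° + (-40.0°)/2 = +56.8° − 20.0° = +36.8°.

+36.8°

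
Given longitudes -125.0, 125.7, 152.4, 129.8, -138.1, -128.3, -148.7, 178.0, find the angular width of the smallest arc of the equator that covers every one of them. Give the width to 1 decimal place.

Sort the longitudes: -148.7°, -138.1°, -128.3°, -125.0°, +125.7°, +129.8°, +152.4°, +178.0°.
Eastward gaps between consecutive values (wrapping around): 10.6°, 9.8°, 3.3°, 250.7°, 4.1°, 22.6°, 25.6°, 33.3°.
Largest gap = 250.7° ⇒ minimal covering band is its complement: 360° − 250.7° = 109.3°.
Band runs from +125.7° eastward to -125.0°, crossing the antimeridian.

109.3°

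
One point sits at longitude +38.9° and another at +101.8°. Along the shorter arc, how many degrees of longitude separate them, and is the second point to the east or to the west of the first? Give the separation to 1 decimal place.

62.9° east

Raw difference: 101.8 − 38.9 = 62.9°.
Normalise into (−180°, 180°]: 62.9° stays 62.9°.
Positive ⇒ the second point lies to the east; separation 62.9°.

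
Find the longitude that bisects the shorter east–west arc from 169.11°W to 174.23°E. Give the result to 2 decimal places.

Signed shortest Δλ from -169.11° to +174.23° is -16.66°.
Midpoint longitude = -169.11° + (-16.66°)/2 = -169.11° − 8.33° = -177.44°.
(The naïve average (-169.11 + +174.23)/2 = 2.56° is on the wrong side of the globe.)

177.44°W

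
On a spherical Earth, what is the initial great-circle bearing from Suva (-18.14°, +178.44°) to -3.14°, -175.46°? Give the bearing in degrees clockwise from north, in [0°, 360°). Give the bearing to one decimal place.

22.4°

Δλ = -175.46 − 178.44 = -353.90°; wrapped into (−180°, 180°]: 6.10°.
θ = atan2( sin Δλ · cos φ₂ , cos φ₁ · sin φ₂ − sin φ₁ · cos φ₂ · cos Δλ )
  = atan2(0.10610, 0.25706) = 22.429° → normalised to [0°, 360°): 22.429°.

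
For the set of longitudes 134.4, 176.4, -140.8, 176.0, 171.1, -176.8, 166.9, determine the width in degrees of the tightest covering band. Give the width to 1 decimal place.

84.8°

Sort the longitudes: -176.8°, -140.8°, +134.4°, +166.9°, +171.1°, +176.0°, +176.4°.
Eastward gaps between consecutive values (wrapping around): 36.0°, 275.2°, 32.5°, 4.2°, 4.9°, 0.4°, 6.8°.
Largest gap = 275.2° ⇒ minimal covering band is its complement: 360° − 275.2° = 84.8°.
Band runs from +134.4° eastward to -140.8°, crossing the antimeridian.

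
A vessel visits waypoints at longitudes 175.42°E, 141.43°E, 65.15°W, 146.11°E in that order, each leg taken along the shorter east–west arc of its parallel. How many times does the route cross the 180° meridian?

Leg 1: +175.42° → +141.43°, shortest Δλ = -33.99° (west) — does not cross 180°.
Leg 2: +141.43° → -65.15°, shortest Δλ = 153.42° (east) — crosses 180°.
Leg 3: -65.15° → +146.11°, shortest Δλ = -148.74° (west) — crosses 180°.
Total crossings: 2.

2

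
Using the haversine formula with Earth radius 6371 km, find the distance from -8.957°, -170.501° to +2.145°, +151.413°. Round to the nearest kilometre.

4397 km

Δλ = 151.413 − -170.501 = 321.914°; wrapped into (−180°, 180°]: -38.086°.
Δφ = 2.145 − -8.957 = 11.102°.
a = sin²(Δφ/2) + cos φ₁ · cos φ₂ · sin²(Δλ/2) = 0.114442.
c = 2·atan2(√a, √(1−a)) = 0.69021 rad → d = 6371·c ≈ 4397.30 km.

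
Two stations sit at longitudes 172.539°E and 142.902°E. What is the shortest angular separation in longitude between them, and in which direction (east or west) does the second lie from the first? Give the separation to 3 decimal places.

29.637° west

Raw difference: 142.902 − 172.539 = -29.637°.
Normalise into (−180°, 180°]: -29.637° stays -29.637°.
Negative ⇒ the second point lies to the west; separation 29.637°.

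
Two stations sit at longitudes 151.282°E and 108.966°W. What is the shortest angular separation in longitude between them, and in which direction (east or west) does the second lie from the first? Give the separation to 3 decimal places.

99.752° east

Raw difference: -108.966 − 151.282 = -260.248°.
Normalise into (−180°, 180°]: -260.248° + 360° = 99.752°.
Positive ⇒ the second point lies to the east; separation 99.752°.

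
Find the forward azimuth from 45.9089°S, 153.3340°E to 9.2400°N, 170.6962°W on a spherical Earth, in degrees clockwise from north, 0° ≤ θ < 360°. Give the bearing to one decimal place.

40.2°

Δλ = -170.6962 − 153.3340 = -324.0302°; wrapped into (−180°, 180°]: 35.9698°.
θ = atan2( sin Δλ · cos φ₂ , cos φ₁ · sin φ₂ − sin φ₁ · cos φ₂ · cos Δλ )
  = atan2(0.57974, 0.68547) = 40.223° → normalised to [0°, 360°): 40.223°.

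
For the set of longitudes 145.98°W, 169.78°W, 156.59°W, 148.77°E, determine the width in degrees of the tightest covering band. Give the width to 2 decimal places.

65.25°

Sort the longitudes: -169.78°, -156.59°, -145.98°, +148.77°.
Eastward gaps between consecutive values (wrapping around): 13.19°, 10.61°, 294.75°, 41.45°.
Largest gap = 294.75° ⇒ minimal covering band is its complement: 360° − 294.75° = 65.25°.
Band runs from +148.77° eastward to -145.98°, crossing the antimeridian.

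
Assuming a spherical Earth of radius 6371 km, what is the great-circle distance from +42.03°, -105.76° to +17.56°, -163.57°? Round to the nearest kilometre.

6071 km

Δλ = -163.57 − -105.76 = -57.81°.
Δφ = 17.56 − 42.03 = -24.47°.
a = sin²(Δφ/2) + cos φ₁ · cos φ₂ · sin²(Δλ/2) = 0.210367.
c = 2·atan2(√a, √(1−a)) = 0.95297 rad → d = 6371·c ≈ 6071.37 km.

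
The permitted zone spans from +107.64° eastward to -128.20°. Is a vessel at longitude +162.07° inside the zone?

Band width going east from +107.64° to -128.20°: ((-128.20 − 107.64) mod 360) = 124.16°.
Offset of +162.07° east of the west edge: ((162.07 − 107.64) mod 360) = 54.43°.
54.43° ≤ 124.16° ⇒ inside.

Yes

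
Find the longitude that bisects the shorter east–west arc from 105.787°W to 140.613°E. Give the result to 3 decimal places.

Signed shortest Δλ from -105.787° to +140.613° is -113.600°.
Midpoint longitude = -105.787° + (-113.600°)/2 = -105.787° − 56.800° = -162.587°.
(The naïve average (-105.787 + +140.613)/2 = 17.413° is on the wrong side of the globe.)

162.587°W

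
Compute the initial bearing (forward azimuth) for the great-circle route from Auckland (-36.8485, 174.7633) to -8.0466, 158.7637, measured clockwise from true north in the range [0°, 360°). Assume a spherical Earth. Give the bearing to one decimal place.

329.3°

Δλ = 158.7637 − 174.7633 = -15.9996°.
θ = atan2( sin Δλ · cos φ₂ , cos φ₁ · sin φ₂ − sin φ₁ · cos φ₂ · cos Δλ )
  = atan2(-0.27292, 0.45878) = -30.747° → normalised to [0°, 360°): 329.253°.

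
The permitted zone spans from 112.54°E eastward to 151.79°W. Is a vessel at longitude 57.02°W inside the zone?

Band width going east from +112.54° to -151.79°: ((-151.79 − 112.54) mod 360) = 95.67°.
Offset of -57.02° east of the west edge: ((-57.02 − 112.54) mod 360) = 190.44°.
190.44° > 95.67° ⇒ outside.

No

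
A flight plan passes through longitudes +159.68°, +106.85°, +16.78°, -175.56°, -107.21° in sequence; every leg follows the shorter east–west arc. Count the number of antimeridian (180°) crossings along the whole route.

1

Leg 1: +159.68° → +106.85°, shortest Δλ = -52.83° (west) — does not cross 180°.
Leg 2: +106.85° → +16.78°, shortest Δλ = -90.07° (west) — does not cross 180°.
Leg 3: +16.78° → -175.56°, shortest Δλ = 167.66° (east) — crosses 180°.
Leg 4: -175.56° → -107.21°, shortest Δλ = 68.35° (east) — does not cross 180°.
Total crossings: 1.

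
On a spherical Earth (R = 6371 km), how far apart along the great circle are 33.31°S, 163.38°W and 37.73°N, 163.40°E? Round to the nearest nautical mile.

4652 nmi

Δλ = 163.40 − -163.38 = 326.78°; wrapped into (−180°, 180°]: -33.22°.
Δφ = 37.73 − -33.31 = 71.04°.
a = sin²(Δφ/2) + cos φ₁ · cos φ₂ · sin²(Δλ/2) = 0.391556.
c = 2·atan2(√a, √(1−a)) = 1.35217 rad → d = 6371·c ≈ 8614.68 km ≈ 4651.55 nmi.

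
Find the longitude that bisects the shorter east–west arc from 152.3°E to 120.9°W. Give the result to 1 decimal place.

Signed shortest Δλ from +152.3° to -120.9° is +86.8°.
Midpoint longitude = +152.3° + (+86.8°)/2 = +152.3° + 43.4° = +195.7°.
Normalise into (−180°, 180°]: -164.3°.
(The naïve average (+152.3 + -120.9)/2 = 15.7° is on the wrong side of the globe.)

164.3°W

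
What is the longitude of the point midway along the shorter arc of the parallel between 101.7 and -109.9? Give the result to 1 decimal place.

Signed shortest Δλ from +101.7° to -109.9° is +148.4°.
Midpoint longitude = +101.7° + (+148.4°)/2 = +101.7° + 74.2° = +175.9°.
(The naïve average (+101.7 + -109.9)/2 = -4.1° is on the wrong side of the globe.)

+175.9°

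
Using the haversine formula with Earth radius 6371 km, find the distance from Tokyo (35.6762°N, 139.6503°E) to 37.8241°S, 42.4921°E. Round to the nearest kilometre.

Δλ = 42.4921 − 139.6503 = -97.1582°.
Δφ = -37.8241 − 35.6762 = -73.5003°.
a = sin²(Δφ/2) + cos φ₁ · cos φ₂ · sin²(Δλ/2) = 0.718800.
c = 2·atan2(√a, √(1−a)) = 2.02372 rad → d = 6371·c ≈ 12893.14 km.

12893 km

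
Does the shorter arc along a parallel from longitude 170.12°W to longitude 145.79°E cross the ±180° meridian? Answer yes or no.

Naïve |145.79 − -170.12| = 315.91° > 180°, so the shorter arc goes the other way round — across 180°.
Signed shortest Δλ = ((145.79 − -170.12 + 180) mod 360) − 180 = -44.09°.
Going west by 44.09° from -170.12° passes through 180° before reaching +145.79°.

Yes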